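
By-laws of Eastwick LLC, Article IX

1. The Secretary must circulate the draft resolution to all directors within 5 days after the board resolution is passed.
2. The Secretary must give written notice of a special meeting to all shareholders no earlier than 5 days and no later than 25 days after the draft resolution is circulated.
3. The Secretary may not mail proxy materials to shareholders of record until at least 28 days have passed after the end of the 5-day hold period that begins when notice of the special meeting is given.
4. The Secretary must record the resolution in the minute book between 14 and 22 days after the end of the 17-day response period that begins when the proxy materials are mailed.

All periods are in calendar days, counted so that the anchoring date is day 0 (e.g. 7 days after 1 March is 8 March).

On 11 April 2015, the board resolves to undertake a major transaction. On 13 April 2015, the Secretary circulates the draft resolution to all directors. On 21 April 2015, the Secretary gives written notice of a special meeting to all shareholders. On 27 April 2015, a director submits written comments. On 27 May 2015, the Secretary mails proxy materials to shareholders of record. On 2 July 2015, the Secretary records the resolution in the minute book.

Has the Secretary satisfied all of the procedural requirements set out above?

Yes

(1) due by 11 April 2015 + 5 days = 16 April 2015; completed 13 April 2015, before the deadline.
(2) the permitted window runs from 13 April 2015 + 5 = 18 April 2015 to 13 April 2015 + 25 = 8 May 2015; done 21 April 2015 — within the window.
(3) permitted from 26 April 2015 + 28 days = 24 May 2015 onward; done 27 May 2015, after the minimum wait.
(4) the permitted window runs from 13 June 2015 + 14 = 27 June 2015 to 13 June 2015 + 22 = 5 July 2015; done 2 July 2015, which is between those dates.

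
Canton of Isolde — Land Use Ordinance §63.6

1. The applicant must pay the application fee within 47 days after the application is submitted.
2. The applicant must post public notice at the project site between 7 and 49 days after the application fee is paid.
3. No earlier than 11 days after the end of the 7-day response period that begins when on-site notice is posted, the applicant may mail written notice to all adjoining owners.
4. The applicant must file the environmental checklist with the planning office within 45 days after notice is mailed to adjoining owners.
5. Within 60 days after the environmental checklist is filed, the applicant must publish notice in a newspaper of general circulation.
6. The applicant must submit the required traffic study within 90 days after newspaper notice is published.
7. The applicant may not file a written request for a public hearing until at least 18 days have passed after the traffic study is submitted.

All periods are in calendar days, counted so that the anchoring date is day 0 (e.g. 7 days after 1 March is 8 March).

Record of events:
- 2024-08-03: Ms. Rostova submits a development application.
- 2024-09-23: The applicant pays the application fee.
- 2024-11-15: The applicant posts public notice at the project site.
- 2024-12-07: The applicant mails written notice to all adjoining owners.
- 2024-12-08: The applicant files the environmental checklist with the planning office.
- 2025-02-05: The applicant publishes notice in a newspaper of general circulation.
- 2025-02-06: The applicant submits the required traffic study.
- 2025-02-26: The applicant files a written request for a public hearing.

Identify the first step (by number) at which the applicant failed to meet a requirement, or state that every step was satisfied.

Step 1: 47 days after 2024-08-03 (when the application is submitted) is 2024-09-19; 2024-09-23 misses that deadline by 4 days.

Step 1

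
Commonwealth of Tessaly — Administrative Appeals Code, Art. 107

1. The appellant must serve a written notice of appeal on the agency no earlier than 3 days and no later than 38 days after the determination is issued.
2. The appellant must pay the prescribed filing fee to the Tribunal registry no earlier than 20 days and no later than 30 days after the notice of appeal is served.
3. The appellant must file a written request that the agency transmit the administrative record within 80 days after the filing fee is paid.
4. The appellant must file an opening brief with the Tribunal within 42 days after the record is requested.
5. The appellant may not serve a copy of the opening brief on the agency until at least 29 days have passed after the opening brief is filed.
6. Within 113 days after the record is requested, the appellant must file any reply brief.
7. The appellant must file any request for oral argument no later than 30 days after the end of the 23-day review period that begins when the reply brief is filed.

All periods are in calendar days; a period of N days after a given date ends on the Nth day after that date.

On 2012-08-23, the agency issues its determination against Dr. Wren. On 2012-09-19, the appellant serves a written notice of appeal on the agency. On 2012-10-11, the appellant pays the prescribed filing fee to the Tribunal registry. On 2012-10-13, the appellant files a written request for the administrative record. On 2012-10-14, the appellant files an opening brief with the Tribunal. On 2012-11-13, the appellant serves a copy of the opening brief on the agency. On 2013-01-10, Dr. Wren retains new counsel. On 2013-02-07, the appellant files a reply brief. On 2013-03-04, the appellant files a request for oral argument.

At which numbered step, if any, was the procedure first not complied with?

Step 6

(1) the permitted window runs from 2012-08-23 + 3 = 2012-08-26 to 2012-08-23 + 38 = 2012-09-30; done 2012-09-19, which is between those dates.
(2) the permitted window runs from 2012-09-19 + 20 = 2012-10-09 to 2012-09-19 + 30 = 2012-10-19; done 2012-10-11, which is between those dates.
(3) due by 2012-10-11 + 80 days = 2012-12-30; 2012-10-13 is within that limit.
(4) due by 2012-10-13 + 42 days = 2012-11-24; done 2012-10-14 — timely.
(5) permitted from 2012-10-14 + 29 days = 2012-11-12 onward; 2012-11-13 is on or after that date.
(6) due by 2012-10-13 + 113 days = 2013-02-03; not done until 2013-02-07, 4 days after the deadline.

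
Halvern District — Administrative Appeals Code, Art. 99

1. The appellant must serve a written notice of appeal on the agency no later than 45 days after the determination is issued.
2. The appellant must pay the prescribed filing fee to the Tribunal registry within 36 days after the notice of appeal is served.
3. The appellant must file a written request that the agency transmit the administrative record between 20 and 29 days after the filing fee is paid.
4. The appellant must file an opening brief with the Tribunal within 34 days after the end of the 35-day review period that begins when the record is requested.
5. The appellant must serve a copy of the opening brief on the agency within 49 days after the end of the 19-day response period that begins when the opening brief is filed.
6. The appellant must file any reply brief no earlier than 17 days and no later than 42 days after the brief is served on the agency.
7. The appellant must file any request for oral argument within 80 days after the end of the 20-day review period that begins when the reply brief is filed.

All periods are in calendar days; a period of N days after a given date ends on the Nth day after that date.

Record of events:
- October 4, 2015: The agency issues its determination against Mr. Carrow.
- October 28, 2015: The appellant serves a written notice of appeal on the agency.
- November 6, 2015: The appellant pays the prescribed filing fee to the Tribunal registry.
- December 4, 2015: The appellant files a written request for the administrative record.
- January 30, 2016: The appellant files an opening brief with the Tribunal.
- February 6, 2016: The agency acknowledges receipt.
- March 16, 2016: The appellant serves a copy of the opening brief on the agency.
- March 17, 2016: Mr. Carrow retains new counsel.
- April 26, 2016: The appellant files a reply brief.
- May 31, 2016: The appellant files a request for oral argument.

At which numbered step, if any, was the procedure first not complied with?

None — every step was satisfied

(1) due by October 4, 2015 + 45 days = November 18, 2015; October 28, 2015 is within that limit.
(2) due by October 28, 2015 + 36 days = December 3, 2015; completed November 6, 2015, before the deadline.
(3) the permitted window runs from November 6, 2015 + 20 = November 26, 2015 to November 6, 2015 + 29 = December 5, 2015; done December 4, 2015 — within the window.
(4) due by January 8, 2016 + 34 days = February 11, 2016; completed January 30, 2016, before the deadline.
(5) due by February 18, 2016 + 49 days = April 7, 2016; done March 16, 2016 — timely.
(6) the permitted window runs from March 16, 2016 + 17 = April 2, 2016 to March 16, 2016 + 42 = April 27, 2016; done April 26, 2016, which is between those dates.
(7) due by May 16, 2016 + 80 days = August 4, 2016; done May 31, 2016 — timely.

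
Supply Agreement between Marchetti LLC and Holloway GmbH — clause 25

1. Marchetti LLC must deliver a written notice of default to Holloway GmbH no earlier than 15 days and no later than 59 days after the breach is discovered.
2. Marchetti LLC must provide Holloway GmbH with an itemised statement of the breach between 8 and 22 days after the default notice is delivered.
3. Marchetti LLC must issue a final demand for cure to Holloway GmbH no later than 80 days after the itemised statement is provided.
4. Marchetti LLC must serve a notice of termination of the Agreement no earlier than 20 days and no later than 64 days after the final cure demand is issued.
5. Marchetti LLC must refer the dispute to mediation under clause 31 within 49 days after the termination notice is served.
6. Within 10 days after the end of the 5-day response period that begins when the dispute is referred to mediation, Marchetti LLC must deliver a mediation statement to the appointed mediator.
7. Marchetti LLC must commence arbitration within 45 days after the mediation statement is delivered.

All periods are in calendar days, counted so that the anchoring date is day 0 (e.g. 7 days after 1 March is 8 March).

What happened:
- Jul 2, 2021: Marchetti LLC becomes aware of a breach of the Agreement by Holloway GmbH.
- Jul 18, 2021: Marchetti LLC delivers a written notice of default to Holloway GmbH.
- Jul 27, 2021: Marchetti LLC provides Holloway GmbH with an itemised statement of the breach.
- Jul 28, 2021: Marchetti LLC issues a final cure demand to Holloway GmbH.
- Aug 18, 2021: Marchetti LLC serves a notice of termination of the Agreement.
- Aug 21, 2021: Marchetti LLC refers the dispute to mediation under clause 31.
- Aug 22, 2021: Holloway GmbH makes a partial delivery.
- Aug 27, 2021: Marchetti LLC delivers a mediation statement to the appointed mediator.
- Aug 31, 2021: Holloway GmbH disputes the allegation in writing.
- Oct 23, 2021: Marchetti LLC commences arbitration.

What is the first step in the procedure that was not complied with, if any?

Step 7

Step 1 — 15 and 59 days from Jul 2, 2021 (when the breach is discovered) are Jul 17, 2021 and Aug 30, 2021 respectively; Jul 18, 2021 falls inside that range.
Step 2 — 8 and 22 days from Jul 18, 2021 (when the default notice is delivered) are Jul 26, 2021 and Aug 9, 2021 respectively; done Jul 27, 2021 — within the window.
Step 3 — counting 80 days from Jul 27, 2021 (when the itemised statement is provided) gives a deadline of Oct 15, 2021; done Jul 28, 2021 — timely.
Step 4 — 20 and 64 days from Jul 28, 2021 (when the final cure demand is issued) are Aug 17, 2021 and Sep 30, 2021 respectively; Aug 18, 2021 falls inside that range.
Step 5 — counting 49 days from Aug 18, 2021 (when the termination notice is served) gives a deadline of Oct 6, 2021; done Aug 21, 2021 — timely.
Step 6 — counting 10 days from Aug 26, 2021 (end of the 5-day response period, which began when the dispute is referred to mediation on Aug 21, 2021) gives a deadline of Sep 5, 2021; Aug 27, 2021 is within that limit.
Step 7 — counting 45 days from Aug 27, 2021 (when the mediation statement is delivered) gives a deadline of Oct 11, 2021; Oct 23, 2021 misses that deadline by 12 days.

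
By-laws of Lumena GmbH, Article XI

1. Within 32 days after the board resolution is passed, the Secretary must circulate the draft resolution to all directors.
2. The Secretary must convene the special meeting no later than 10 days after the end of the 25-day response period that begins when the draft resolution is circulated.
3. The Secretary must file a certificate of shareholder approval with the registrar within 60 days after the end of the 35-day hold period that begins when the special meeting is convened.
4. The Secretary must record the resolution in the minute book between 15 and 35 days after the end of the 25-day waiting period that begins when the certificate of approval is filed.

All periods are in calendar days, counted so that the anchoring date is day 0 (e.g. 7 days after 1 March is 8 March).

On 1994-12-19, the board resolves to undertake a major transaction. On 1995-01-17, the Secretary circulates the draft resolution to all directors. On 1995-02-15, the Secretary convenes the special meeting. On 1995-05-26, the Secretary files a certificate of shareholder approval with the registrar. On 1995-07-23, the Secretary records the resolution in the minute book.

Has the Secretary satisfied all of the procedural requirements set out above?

No

Step 1 — counting 32 days from 1994-12-19 (when the board resolution is passed) gives a deadline of 1995-01-20; done 1995-01-17 — timely.
Step 2 — counting 10 days from 1995-02-11 (end of the 25-day response period, which began when the draft resolution is circulated on 1995-01-17) gives a deadline of 1995-02-21; completed 1995-02-15, before the deadline.
Step 3 — counting 60 days from 1995-03-22 (end of the 35-day hold period, which began when the special meeting is convened on 1995-02-15) gives a deadline of 1995-05-21; 1995-05-26 misses that deadline by 5 days.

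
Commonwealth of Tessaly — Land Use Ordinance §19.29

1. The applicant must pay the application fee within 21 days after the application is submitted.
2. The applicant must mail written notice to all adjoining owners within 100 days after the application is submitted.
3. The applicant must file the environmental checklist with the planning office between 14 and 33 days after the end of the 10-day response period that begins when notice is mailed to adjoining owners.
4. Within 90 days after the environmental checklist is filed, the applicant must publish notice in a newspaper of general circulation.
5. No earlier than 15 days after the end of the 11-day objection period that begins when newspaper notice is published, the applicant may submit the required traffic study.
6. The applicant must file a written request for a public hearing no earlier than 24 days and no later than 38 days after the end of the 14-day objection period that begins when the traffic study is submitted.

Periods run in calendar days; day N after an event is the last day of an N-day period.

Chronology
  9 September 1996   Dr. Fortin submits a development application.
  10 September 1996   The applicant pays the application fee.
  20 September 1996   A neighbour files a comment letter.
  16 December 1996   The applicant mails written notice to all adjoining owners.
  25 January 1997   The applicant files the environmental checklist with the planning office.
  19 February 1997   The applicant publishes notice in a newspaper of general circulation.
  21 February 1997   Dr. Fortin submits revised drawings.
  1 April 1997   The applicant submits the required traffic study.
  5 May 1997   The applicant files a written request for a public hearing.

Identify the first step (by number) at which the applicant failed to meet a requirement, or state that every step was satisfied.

(1) due by 9 September 1996 + 21 days = 30 September 1996; completed 10 September 1996, before the deadline.
(2) due by 9 September 1996 + 100 days = 18 December 1996; done 16 December 1996 — timely.
(3) the permitted window runs from 26 December 1996 + 14 = 9 January 1997 to 26 December 1996 + 33 = 28 January 1997; done 25 January 1997 — within the window.
(4) due by 25 January 1997 + 90 days = 25 April 1997; done 19 February 1997 — timely.
(5) permitted from 2 March 1997 + 15 days = 17 March 1997 onward; done 1 April 1997 — permitted.
(6) the permitted window runs from 15 April 1997 + 24 = 9 May 1997 to 15 April 1997 + 38 = 23 May 1997; done 5 May 1997 — 4 days before the window opened.
No need to go further; step 6 was not satisfied.

Step 6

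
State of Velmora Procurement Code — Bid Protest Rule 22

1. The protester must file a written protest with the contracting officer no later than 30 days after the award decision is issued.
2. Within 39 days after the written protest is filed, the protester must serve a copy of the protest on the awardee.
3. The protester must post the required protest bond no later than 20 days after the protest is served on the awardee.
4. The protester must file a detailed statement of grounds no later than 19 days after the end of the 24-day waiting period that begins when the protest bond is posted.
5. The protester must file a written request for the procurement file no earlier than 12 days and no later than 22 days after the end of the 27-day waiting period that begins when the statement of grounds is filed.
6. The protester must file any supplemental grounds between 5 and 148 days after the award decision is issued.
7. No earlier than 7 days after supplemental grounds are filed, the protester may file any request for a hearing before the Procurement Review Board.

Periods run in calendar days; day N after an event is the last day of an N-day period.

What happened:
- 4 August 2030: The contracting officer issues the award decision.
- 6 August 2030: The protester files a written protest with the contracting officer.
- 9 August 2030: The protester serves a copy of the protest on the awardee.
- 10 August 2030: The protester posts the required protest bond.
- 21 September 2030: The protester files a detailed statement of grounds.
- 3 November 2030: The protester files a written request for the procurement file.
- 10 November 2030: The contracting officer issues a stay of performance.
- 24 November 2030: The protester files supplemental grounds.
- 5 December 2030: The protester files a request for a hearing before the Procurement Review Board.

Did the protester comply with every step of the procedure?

Yes

Step 1 — counting 30 days from 4 August 2030 (when the award decision is issued) gives a deadline of 3 September 2030; done 6 August 2030 — timely.
Step 2 — counting 39 days from 6 August 2030 (when the written protest is filed) gives a deadline of 14 September 2030; completed 9 August 2030, before the deadline.
Step 3 — counting 20 days from 9 August 2030 (when the protest is served on the awardee) gives a deadline of 29 August 2030; completed 10 August 2030, before the deadline.
Step 4 — counting 19 days from 3 September 2030 (end of the 24-day waiting period, which began when the protest bond is posted on 10 August 2030) gives a deadline of 22 September 2030; 21 September 2030 is within that limit.
Step 5 — 12 and 22 days from 18 October 2030 (end of the 27-day waiting period, which began when the statement of grounds is filed on 21 September 2030) are 30 October 2030 and 9 November 2030 respectively; 3 November 2030 falls inside that range.
Step 6 — 5 and 148 days from 4 August 2030 (when the award decision is issued) are 9 August 2030 and 30 December 2030 respectively; done 24 November 2030, which is between those dates.
Step 7 — must wait 7 days from 24 November 2030 (when supplemental grounds are filed), so not before 1 December 2030; done 5 December 2030, after the minimum wait.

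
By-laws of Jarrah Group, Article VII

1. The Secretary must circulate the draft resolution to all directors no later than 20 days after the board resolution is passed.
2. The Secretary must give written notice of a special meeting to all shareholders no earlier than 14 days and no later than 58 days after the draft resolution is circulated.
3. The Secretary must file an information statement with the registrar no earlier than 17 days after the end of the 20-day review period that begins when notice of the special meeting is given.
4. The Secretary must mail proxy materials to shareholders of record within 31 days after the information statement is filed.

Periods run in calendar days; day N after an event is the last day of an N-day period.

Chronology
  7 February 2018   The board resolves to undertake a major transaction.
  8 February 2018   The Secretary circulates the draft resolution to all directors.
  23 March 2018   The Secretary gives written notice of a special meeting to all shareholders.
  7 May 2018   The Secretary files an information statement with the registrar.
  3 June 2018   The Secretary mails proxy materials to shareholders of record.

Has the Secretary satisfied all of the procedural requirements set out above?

Yes

Step 1: 20 days after 7 February 2018 (when the board resolution is passed) is 27 February 2018; 8 February 2018 is within that limit.
Step 2: the window is 14–58 days after 8 February 2018 (when the draft resolution is circulated), so 22 February 2018 through 7 April 2018; 23 March 2018 falls inside that range.
Step 3: the earliest permitted date is 17 days after 12 April 2018 (end of the 20-day review period, which began when notice of the special meeting is given on 23 March 2018), i.e. 29 April 2018; 7 May 2018 is on or after that date.
Step 4: 31 days after 7 May 2018 (when the information statement is filed) is 7 June 2018; 3 June 2018 is within that limit.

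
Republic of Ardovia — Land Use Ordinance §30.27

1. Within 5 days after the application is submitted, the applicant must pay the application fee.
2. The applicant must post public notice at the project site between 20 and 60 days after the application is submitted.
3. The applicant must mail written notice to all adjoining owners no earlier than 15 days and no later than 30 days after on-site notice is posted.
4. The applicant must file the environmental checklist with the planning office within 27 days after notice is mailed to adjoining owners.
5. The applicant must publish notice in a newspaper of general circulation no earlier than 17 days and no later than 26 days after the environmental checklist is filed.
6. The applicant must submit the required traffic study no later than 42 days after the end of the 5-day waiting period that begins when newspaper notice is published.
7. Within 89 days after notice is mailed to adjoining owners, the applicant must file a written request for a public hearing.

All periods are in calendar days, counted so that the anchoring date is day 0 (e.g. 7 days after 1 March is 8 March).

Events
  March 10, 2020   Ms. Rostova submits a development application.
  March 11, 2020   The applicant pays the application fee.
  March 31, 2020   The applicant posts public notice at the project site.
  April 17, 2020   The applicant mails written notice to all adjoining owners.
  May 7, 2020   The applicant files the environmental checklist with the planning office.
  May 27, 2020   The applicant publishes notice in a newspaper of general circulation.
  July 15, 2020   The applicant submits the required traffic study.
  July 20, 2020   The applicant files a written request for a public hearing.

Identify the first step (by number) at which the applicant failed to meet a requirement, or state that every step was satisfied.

Step 1 — counting 5 days from March 10, 2020 (when the application is submitted) gives a deadline of March 15, 2020; done March 11, 2020 — timely.
Step 2 — 20 and 60 days from March 10, 2020 (when the application is submitted) are March 30, 2020 and May 9, 2020 respectively; done March 31, 2020 — within the window.
Step 3 — 15 and 30 days from March 31, 2020 (when on-site notice is posted) are April 15, 2020 and April 30, 2020 respectively; done April 17, 2020, which is between those dates.
Step 4 — counting 27 days from April 17, 2020 (when notice is mailed to adjoining owners) gives a deadline of May 14, 2020; done May 7, 2020 — timely.
Step 5 — 17 and 26 days from May 7, 2020 (when the environmental checklist is filed) are May 24, 2020 and June 2, 2020 respectively; done May 27, 2020 — within the window.
Step 6 — counting 42 days from June 1, 2020 (end of the 5-day waiting period, which began when newspaper notice is published on May 27, 2020) gives a deadline of July 13, 2020; not done until July 15, 2020, 2 days after the deadline.
No need to go further; step 6 was not satisfied.

Step 6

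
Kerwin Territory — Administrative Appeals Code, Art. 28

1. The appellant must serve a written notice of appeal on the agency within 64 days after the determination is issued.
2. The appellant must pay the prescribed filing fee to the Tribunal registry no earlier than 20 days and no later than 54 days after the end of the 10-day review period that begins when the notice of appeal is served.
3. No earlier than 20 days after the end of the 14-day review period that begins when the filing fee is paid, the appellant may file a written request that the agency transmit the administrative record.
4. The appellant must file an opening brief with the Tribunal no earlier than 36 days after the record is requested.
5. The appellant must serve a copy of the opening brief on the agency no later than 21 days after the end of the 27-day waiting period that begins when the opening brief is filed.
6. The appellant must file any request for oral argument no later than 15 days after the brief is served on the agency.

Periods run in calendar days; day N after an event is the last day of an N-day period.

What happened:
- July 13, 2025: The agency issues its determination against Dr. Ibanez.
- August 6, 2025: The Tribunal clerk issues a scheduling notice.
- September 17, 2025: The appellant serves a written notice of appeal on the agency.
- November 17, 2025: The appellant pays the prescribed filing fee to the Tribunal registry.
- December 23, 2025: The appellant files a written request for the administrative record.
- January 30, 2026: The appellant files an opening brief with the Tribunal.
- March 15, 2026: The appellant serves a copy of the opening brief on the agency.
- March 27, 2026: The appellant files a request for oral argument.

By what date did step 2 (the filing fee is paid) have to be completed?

The notice of appeal is served on September 17, 2025; the 10-day review period therefore ends September 27, 2025, and step 2 runs from that date. The window is 20–54 days after September 27, 2025; it closes on November 20, 2025.

November 20, 2025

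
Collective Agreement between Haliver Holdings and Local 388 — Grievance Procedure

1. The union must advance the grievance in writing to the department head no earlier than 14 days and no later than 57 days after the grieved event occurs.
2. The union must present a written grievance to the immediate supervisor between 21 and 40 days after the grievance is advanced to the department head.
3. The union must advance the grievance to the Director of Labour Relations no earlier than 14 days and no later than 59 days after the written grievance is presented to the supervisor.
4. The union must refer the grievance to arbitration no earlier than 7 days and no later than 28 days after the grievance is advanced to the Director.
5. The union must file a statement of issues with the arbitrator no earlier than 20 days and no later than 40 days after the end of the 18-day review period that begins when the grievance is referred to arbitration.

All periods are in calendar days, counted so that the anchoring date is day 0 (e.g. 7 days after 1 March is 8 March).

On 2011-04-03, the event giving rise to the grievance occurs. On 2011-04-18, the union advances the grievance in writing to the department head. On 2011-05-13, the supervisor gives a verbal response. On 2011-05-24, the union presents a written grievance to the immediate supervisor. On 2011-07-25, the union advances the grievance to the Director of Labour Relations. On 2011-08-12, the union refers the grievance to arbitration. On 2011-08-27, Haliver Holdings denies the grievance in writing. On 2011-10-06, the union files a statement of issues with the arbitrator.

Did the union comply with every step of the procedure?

No

Step 1 — 14 and 57 days from 2011-04-03 (when the grieved event occurs) are 2011-04-17 and 2011-05-30 respectively; done 2011-04-18, which is between those dates.
Step 2 — 21 and 40 days from 2011-04-18 (when the grievance is advanced to the department head) are 2011-05-09 and 2011-05-28 respectively; done 2011-05-24, which is between those dates.
Step 3 — 14 and 59 days from 2011-05-24 (when the written grievance is presented to the supervisor) are 2011-06-07 and 2011-07-22 respectively; done 2011-07-25 — 3 days after the window closed.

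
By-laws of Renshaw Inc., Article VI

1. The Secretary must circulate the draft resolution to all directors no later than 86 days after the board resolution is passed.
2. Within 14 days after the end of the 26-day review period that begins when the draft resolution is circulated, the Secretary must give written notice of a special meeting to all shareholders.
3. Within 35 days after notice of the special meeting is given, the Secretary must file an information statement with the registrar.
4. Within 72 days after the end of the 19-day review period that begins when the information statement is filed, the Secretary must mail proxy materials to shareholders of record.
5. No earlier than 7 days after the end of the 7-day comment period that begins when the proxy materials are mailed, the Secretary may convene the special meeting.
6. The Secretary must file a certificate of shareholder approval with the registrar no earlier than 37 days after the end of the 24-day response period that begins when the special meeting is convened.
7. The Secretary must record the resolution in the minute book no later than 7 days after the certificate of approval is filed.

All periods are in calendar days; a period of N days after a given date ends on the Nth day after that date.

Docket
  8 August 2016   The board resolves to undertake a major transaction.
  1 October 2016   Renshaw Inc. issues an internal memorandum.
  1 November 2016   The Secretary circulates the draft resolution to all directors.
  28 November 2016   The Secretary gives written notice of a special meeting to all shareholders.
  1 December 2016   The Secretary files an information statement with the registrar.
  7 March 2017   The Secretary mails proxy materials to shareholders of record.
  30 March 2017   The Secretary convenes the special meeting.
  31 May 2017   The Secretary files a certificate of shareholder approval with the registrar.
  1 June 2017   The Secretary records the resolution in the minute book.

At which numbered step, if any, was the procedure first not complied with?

(1) due by 8 August 2016 + 86 days = 2 November 2016; completed 1 November 2016, before the deadline.
(2) due by 27 November 2016 + 14 days = 11 December 2016; completed 28 November 2016, before the deadline.
(3) due by 28 November 2016 + 35 days = 2 January 2017; done 1 December 2016 — timely.
(4) due by 20 December 2016 + 72 days = 2 March 2017; done 7 March 2017 — 5 days late.

Step 4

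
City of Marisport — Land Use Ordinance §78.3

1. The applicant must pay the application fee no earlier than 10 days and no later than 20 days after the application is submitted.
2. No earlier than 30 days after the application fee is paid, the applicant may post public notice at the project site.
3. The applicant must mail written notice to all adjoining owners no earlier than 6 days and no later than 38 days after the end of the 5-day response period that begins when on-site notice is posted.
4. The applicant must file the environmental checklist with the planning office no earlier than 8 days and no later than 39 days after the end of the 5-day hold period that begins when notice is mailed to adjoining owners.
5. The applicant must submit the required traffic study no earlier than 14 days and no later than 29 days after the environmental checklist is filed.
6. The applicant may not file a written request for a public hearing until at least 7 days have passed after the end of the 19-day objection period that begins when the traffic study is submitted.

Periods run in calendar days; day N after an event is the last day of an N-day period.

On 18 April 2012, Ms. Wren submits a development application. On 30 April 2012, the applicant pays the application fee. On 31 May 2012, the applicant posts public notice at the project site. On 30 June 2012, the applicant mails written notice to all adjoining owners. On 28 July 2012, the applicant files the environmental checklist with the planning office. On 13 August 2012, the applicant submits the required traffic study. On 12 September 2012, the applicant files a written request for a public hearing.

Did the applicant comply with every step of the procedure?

(1) the permitted window runs from 18 April 2012 + 10 = 28 April 2012 to 18 April 2012 + 20 = 8 May 2012; done 30 April 2012 — within the window.
(2) permitted from 30 April 2012 + 30 days = 30 May 2012 onward; 31 May 2012 is on or after that date.
(3) the permitted window runs from 5 June 2012 + 6 = 11 June 2012 to 5 June 2012 + 38 = 13 July 2012; 30 June 2012 falls inside that range.
(4) the permitted window runs from 5 July 2012 + 8 = 13 July 2012 to 5 July 2012 + 39 = 13 August 2012; done 28 July 2012, which is between those dates.
(5) the permitted window runs from 28 July 2012 + 14 = 11 August 2012 to 28 July 2012 + 29 = 26 August 2012; done 13 August 2012 — within the window.
(6) permitted from 1 September 2012 + 7 days = 8 September 2012 onward; done 12 September 2012, after the minimum wait.

Yes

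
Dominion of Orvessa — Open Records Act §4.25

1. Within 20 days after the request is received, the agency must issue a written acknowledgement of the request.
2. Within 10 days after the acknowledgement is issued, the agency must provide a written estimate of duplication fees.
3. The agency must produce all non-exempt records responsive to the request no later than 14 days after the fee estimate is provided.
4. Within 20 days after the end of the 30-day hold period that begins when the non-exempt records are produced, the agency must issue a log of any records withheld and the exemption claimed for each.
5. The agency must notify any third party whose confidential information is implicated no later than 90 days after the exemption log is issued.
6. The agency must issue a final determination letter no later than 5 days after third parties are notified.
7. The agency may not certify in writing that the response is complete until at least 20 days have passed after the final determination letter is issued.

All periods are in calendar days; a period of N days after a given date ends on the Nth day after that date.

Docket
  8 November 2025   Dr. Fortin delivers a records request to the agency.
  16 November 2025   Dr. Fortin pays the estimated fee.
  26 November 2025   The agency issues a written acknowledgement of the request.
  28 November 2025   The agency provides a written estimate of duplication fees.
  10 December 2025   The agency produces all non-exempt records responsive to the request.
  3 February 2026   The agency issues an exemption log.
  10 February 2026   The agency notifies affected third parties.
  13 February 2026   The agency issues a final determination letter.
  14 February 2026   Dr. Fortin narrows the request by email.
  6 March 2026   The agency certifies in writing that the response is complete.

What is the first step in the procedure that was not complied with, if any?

Step 4

Step 1: 20 days after 8 November 2025 (when the request is received) is 28 November 2025; done 26 November 2025 — timely.
Step 2: 10 days after 26 November 2025 (when the acknowledgement is issued) is 6 December 2025; done 28 November 2025 — timely.
Step 3: 14 days after 28 November 2025 (when the fee estimate is provided) is 12 December 2025; completed 10 December 2025, before the deadline.
Step 4: 20 days after 9 January 2026 (end of the 30-day hold period, which began when the non-exempt records are produced on 10 December 2025) is 29 January 2026; done 3 February 2026 — 5 days late.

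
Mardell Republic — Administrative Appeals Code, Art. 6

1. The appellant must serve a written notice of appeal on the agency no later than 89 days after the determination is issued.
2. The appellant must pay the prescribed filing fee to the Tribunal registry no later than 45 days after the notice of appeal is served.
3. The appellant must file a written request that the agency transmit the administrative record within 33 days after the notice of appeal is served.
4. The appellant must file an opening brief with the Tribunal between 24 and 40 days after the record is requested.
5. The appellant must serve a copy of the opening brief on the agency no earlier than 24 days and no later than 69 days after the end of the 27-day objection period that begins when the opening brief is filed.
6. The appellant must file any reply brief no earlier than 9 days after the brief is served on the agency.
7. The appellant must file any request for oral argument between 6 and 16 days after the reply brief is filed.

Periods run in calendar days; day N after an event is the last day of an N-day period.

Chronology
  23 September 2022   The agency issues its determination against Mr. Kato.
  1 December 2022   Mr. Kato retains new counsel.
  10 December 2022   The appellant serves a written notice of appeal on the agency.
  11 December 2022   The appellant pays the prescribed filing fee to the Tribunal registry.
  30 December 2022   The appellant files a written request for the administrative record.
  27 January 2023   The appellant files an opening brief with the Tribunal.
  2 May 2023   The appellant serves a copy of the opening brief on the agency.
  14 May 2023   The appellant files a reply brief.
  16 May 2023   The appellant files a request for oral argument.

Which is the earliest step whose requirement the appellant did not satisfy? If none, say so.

Step 7

Step 1 — counting 89 days from 23 September 2022 (when the determination is issued) gives a deadline of 21 December 2022; 10 December 2022 is within that limit.
Step 2 — counting 45 days from 10 December 2022 (when the notice of appeal is served) gives a deadline of 24 January 2023; done 11 December 2022 — timely.
Step 3 — counting 33 days from 10 December 2022 (when the notice of appeal is served) gives a deadline of 12 January 2023; 30 December 2022 is within that limit.
Step 4 — 24 and 40 days from 30 December 2022 (when the record is requested) are 23 January 2023 and 8 February 2023 respectively; done 27 January 2023, which is between those dates.
Step 5 — 24 and 69 days from 23 February 2023 (end of the 27-day objection period, which began when the opening brief is filed on 27 January 2023) are 19 March 2023 and 3 May 2023 respectively; done 2 May 2023, which is between those dates.
Step 6 — must wait 9 days from 2 May 2023 (when the brief is served on the agency), so not before 11 May 2023; done 14 May 2023 — permitted.
Step 7 — 6 and 16 days from 14 May 2023 (when the reply brief is filed) are 20 May 2023 and 30 May 2023 respectively; done 16 May 2023 — 4 days before the window opened.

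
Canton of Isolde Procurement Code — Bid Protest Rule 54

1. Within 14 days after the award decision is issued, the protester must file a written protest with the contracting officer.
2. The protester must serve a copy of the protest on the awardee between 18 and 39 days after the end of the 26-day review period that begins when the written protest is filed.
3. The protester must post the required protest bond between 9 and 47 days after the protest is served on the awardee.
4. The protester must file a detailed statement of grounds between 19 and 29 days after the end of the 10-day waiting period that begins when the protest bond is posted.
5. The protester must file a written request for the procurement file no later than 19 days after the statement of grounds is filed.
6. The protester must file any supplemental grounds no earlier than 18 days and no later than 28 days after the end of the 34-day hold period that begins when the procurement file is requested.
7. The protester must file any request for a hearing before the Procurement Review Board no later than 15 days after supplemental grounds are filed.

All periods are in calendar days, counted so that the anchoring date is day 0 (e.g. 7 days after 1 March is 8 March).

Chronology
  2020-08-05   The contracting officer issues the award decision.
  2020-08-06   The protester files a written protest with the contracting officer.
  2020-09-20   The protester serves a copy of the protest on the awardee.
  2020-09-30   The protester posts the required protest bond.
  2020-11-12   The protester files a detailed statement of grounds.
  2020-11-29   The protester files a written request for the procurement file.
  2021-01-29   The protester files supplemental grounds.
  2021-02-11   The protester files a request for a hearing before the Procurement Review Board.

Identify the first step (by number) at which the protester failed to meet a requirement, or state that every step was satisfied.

Step 1 — counting 14 days from 2020-08-05 (when the award decision is issued) gives a deadline of 2020-08-19; completed 2020-08-06, before the deadline.
Step 2 — 18 and 39 days from 2020-09-01 (end of the 26-day review period, which began when the written protest is filed on 2020-08-06) are 2020-09-19 and 2020-10-10 respectively; done 2020-09-20 — within the window.
Step 3 — 9 and 47 days from 2020-09-20 (when the protest is served on the awardee) are 2020-09-29 and 2020-11-06 respectively; 2020-09-30 falls inside that range.
Step 4 — 19 and 29 days from 2020-10-10 (end of the 10-day waiting period, which began when the protest bond is posted on 2020-09-30) are 2020-10-29 and 2020-11-08 respectively; done 2020-11-12 — 4 days after the window closed.

Step 4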